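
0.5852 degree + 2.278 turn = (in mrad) 1.432e+04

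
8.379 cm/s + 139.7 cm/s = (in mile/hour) 3.312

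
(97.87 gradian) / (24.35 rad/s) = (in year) 2.002e-09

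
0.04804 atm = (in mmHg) 36.51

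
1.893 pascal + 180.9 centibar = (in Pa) 1.809e+05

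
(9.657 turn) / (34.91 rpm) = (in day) 0.0001921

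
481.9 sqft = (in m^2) 44.77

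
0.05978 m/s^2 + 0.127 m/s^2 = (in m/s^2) 0.1868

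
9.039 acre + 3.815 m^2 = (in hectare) 3.658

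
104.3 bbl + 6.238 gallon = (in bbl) 104.4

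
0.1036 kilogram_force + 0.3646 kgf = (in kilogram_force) 0.4682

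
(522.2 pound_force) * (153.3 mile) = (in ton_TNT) 0.137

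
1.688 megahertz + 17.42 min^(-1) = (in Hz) 1.688e+06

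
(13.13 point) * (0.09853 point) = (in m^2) 1.61e-07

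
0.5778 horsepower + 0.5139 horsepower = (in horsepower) 1.092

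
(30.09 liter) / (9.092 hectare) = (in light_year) 3.498e-23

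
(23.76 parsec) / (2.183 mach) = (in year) 3.128e+07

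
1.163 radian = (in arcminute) 3998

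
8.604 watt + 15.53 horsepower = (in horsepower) 15.54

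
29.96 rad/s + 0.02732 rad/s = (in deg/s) 1718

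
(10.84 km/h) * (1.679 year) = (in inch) 6.277e+09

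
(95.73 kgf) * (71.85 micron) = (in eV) 4.21e+17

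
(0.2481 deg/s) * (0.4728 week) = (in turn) 197.1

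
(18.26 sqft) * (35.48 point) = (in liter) 21.23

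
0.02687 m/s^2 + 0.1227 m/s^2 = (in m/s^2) 0.1496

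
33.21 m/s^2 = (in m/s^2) 33.21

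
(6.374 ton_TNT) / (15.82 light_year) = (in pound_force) 4.006e-08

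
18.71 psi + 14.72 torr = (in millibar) 1310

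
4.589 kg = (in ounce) 161.9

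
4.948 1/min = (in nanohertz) 8.247e+07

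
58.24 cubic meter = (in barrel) 366.3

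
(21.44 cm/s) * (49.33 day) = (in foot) 2.998e+06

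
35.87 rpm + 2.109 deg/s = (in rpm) 36.22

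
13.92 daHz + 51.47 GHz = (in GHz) 51.47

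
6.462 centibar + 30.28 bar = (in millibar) 3.034e+04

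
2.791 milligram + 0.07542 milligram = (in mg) 2.866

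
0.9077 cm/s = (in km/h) 0.03268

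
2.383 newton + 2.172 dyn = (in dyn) 2.383e+05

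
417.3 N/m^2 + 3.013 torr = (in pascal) 819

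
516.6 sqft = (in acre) 0.01186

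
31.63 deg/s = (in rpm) 5.272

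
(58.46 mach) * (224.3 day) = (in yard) 4.219e+11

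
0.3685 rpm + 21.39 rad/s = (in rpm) 204.6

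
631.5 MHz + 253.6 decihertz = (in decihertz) 6.315e+09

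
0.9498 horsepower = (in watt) 708.3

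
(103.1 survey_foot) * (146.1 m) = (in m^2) 4591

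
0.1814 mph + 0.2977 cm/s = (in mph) 0.1881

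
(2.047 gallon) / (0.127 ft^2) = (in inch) 25.86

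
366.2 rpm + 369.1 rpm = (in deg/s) 4412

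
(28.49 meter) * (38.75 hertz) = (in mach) 3.242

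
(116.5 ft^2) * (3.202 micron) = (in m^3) 3.466e-05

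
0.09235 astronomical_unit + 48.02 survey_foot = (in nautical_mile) 7.46e+06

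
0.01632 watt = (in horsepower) 2.189e-05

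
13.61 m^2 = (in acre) 0.003363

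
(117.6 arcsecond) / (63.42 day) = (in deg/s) 5.962e-09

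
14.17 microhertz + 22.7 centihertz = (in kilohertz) 0.000227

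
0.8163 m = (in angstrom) 8.163e+09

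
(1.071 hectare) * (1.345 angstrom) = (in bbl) 9.06e-06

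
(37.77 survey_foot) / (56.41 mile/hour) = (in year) 1.448e-08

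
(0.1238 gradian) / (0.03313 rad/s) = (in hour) 1.63e-05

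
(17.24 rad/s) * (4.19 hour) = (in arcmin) 8.94e+08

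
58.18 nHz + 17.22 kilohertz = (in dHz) 1.722e+05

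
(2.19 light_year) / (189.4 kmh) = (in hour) 1.094e+11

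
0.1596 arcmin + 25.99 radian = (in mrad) 2.599e+04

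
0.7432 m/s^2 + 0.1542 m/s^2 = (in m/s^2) 0.8974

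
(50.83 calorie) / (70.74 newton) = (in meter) 3.006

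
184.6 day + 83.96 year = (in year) 84.47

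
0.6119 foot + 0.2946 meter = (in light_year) 5.085e-17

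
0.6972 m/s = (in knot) 1.355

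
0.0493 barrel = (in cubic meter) 0.007838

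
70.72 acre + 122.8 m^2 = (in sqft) 3.082e+06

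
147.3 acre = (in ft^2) 6.416e+06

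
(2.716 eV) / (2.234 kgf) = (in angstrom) 1.986e-10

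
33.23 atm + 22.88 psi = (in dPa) 3.525e+07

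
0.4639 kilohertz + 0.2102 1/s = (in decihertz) 4641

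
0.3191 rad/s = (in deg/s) 18.28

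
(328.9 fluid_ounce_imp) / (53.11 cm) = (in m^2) 0.0176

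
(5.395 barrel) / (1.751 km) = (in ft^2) 0.005273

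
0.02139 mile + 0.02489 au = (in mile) 2.314e+06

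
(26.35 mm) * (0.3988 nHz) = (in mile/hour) 2.351e-11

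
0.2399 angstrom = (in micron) 2.399e-05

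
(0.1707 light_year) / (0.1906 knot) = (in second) 1.647e+16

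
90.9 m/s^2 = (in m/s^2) 90.9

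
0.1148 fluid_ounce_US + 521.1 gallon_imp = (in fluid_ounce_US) 8.01e+04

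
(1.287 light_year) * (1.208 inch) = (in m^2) 3.736e+14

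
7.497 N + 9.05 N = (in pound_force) 3.72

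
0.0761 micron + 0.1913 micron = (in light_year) 2.826e-23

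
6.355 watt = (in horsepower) 0.008522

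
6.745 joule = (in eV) 4.21e+19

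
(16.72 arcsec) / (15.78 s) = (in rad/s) 5.137e-06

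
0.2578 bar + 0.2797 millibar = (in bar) 0.2581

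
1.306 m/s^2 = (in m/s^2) 1.306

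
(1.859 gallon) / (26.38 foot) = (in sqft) 0.00942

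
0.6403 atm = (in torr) 486.6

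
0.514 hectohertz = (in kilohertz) 0.0514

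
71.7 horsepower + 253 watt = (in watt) 5.372e+04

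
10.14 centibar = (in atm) 0.1001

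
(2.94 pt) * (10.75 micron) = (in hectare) 1.115e-12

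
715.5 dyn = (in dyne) 715.5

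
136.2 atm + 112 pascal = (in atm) 136.2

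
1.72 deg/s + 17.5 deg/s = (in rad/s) 0.3355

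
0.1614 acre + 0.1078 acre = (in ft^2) 1.173e+04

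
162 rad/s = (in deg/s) 9282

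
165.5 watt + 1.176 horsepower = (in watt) 1042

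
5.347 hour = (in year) 0.0006104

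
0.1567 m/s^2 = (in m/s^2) 0.1567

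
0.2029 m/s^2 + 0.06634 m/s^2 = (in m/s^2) 0.2692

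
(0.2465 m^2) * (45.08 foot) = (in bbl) 21.3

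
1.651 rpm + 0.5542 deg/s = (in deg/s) 10.46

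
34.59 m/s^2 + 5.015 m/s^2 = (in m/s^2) 39.61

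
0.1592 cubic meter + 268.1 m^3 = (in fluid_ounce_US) 9.071e+06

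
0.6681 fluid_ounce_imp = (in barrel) 0.0001194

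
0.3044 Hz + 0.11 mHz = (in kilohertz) 0.0003045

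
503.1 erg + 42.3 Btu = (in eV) 2.786e+23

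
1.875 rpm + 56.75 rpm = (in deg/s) 351.8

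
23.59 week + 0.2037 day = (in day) 165.3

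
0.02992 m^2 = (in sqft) 0.3221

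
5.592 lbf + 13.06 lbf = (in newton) 82.97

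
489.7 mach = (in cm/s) 1.667e+07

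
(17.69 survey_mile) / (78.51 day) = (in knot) 0.008158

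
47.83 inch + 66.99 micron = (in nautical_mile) 0.000656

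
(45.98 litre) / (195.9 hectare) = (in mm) 2.347e-05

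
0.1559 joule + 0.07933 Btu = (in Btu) 0.07948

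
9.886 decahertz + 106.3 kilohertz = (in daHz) 1.064e+04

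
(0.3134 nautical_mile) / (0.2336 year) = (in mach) 2.314e-07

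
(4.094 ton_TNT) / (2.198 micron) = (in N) 7.793e+15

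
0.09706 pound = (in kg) 0.04403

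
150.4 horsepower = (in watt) 1.122e+05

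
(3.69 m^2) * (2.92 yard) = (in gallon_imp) 2167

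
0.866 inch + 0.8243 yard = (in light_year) 8.2e-17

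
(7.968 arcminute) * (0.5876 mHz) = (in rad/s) 1.362e-06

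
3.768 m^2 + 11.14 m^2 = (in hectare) 0.001491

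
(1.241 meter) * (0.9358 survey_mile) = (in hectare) 0.1869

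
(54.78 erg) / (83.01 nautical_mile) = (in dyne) 3.563e-06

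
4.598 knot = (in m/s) 2.365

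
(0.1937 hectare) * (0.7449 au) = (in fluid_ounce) 7.299e+18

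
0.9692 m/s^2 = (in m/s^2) 0.9692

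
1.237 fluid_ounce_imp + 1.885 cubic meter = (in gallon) 498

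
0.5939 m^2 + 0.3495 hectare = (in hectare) 0.3496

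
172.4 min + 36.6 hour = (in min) 2368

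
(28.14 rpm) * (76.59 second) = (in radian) 225.7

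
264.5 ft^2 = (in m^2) 24.57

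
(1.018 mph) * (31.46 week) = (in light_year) 9.153e-10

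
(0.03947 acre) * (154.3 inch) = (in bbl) 3938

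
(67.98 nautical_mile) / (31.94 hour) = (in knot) 2.128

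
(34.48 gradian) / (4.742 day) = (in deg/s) 7.574e-05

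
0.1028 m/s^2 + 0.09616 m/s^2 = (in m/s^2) 0.199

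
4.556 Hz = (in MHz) 4.556e-06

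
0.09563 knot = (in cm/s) 4.92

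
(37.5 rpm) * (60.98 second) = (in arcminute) 8.232e+05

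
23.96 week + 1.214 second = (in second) 1.449e+07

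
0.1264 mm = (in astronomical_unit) 8.449e-16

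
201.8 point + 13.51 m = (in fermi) 1.358e+16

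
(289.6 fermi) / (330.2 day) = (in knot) 1.973e-20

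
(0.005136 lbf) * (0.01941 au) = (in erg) 6.634e+14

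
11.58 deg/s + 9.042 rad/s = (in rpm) 88.27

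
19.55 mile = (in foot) 1.032e+05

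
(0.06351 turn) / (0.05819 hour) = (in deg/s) 0.1091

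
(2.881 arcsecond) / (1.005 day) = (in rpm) 1.536e-09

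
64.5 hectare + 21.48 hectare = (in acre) 212.5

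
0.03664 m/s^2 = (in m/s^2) 0.03664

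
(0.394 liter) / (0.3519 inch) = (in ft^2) 0.4745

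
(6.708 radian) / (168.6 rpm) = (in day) 4.397e-06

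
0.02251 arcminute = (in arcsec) 1.351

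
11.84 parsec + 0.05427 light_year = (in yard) 4.001e+17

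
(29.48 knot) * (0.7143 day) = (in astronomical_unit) 6.257e-06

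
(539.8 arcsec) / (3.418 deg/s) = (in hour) 1.219e-05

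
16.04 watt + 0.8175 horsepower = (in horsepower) 0.839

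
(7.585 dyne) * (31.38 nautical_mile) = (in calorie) 1.054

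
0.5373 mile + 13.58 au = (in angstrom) 2.032e+22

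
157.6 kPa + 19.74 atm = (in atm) 21.3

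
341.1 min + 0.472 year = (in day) 172.5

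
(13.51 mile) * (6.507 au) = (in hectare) 2.116e+12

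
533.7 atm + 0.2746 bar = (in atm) 534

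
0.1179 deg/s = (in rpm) 0.01965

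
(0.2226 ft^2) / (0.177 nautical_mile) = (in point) 0.1788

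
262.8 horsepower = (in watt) 1.96e+05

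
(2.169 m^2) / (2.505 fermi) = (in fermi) 8.659e+29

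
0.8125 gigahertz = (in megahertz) 812.5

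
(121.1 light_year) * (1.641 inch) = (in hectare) 4.775e+12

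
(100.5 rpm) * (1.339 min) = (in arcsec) 1.744e+08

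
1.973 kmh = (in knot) 1.065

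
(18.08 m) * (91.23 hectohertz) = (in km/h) 5.938e+05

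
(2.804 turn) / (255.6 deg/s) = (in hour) 0.001097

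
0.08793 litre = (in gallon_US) 0.02323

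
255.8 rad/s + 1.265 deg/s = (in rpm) 2443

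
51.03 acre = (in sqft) 2.223e+06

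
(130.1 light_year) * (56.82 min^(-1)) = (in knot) 2.266e+18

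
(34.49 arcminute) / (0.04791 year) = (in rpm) 6.341e-08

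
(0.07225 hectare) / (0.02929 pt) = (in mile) 4.345e+04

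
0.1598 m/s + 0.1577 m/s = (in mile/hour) 0.7102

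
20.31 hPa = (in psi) 0.2946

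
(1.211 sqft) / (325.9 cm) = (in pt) 97.86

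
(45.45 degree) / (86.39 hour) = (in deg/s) 0.0001461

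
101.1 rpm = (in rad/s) 10.59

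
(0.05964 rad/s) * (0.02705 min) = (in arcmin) 332.8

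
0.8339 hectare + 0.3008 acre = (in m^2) 9556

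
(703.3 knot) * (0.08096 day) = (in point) 7.174e+09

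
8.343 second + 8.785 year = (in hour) 7.696e+04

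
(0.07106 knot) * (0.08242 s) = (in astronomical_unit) 2.014e-14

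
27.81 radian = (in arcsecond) 5.736e+06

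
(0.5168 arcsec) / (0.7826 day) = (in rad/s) 3.705e-11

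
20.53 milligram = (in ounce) 0.0007242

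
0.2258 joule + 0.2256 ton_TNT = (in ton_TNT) 0.2256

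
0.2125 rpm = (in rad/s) 0.02225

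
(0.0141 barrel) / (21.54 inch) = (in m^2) 0.004097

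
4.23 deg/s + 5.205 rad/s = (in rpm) 50.41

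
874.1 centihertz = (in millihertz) 8741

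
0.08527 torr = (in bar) 0.0001137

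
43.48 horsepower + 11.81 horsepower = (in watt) 4.123e+04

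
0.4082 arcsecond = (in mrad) 0.001979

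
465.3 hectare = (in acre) 1150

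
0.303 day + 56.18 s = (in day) 0.3037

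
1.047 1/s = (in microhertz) 1.047e+06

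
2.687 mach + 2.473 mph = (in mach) 2.69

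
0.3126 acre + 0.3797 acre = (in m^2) 2802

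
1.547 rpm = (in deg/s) 9.282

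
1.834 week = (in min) 1.849e+04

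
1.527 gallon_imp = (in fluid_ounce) 234.7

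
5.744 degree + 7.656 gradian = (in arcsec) 4.548e+04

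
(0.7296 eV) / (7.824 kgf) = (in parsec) 4.937e-38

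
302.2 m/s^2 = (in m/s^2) 302.2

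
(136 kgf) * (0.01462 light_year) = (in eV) 1.151e+36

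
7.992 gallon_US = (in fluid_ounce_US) 1023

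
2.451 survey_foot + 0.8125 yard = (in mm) 1490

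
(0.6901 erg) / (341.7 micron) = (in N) 0.000202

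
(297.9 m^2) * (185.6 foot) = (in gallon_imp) 3.707e+06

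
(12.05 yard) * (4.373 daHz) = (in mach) 1.415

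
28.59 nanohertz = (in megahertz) 2.859e-14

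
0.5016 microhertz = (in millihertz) 0.0005016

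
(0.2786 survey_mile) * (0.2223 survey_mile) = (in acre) 39.64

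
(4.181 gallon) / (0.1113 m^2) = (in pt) 403.1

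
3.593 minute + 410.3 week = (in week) 410.3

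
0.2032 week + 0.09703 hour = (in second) 1.232e+05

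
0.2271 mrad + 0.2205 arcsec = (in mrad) 0.2282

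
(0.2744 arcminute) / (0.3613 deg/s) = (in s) 0.01266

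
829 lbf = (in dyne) 3.688e+08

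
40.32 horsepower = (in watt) 3.007e+04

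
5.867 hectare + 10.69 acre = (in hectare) 10.19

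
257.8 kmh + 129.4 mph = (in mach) 0.3802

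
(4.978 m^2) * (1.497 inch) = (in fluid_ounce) 6400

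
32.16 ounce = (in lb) 2.01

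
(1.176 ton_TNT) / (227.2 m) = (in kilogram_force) 2.208e+06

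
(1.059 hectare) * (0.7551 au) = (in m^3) 1.196e+15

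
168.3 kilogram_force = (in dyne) 1.65e+08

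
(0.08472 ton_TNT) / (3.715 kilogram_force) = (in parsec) 3.153e-10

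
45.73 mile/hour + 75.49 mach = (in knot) 5e+04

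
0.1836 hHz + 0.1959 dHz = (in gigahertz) 1.838e-08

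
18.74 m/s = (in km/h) 67.46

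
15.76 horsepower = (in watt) 1.175e+04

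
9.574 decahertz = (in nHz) 9.574e+10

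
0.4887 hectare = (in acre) 1.208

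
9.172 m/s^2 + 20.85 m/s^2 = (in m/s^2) 30.02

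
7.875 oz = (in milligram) 2.233e+05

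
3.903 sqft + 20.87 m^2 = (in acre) 0.005247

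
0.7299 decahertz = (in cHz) 729.9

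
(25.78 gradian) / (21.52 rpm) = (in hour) 4.991e-05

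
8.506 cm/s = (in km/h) 0.3062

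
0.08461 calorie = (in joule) 0.354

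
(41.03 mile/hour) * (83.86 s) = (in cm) 1.538e+05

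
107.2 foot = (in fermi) 3.267e+16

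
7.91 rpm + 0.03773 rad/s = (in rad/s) 0.8661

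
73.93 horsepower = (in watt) 5.513e+04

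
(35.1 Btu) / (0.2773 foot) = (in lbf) 9.85e+04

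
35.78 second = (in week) 5.916e-05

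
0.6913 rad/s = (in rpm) 6.601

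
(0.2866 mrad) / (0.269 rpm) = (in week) 1.682e-08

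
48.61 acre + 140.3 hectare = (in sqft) 1.722e+07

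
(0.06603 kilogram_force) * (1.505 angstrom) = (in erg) 0.0009745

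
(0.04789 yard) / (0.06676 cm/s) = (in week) 0.0001085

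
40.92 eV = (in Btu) 6.214e-21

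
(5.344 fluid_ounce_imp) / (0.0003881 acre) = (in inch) 0.003806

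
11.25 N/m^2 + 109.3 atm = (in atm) 109.3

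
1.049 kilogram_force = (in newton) 10.29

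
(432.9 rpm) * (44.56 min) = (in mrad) 1.212e+08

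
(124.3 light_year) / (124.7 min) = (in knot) 3.055e+14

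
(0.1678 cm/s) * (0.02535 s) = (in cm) 0.004254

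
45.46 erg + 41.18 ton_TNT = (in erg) 1.723e+18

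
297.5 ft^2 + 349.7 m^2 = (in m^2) 377.3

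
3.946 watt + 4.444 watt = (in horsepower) 0.01125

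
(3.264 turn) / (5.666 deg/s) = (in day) 0.0024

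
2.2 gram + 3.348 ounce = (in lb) 0.2141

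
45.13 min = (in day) 0.03134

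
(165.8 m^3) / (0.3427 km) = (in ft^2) 5.208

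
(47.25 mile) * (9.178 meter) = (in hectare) 69.79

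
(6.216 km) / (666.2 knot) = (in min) 0.3023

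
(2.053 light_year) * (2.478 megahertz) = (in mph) 1.077e+23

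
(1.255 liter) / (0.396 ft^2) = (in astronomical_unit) 2.28e-13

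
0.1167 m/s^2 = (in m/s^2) 0.1167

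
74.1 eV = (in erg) 1.187e-10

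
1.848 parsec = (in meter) 5.702e+16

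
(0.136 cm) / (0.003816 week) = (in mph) 1.318e-06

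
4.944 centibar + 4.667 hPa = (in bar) 0.05411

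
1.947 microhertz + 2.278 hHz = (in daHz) 22.78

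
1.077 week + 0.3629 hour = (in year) 0.0207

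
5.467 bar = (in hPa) 5467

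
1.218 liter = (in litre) 1.218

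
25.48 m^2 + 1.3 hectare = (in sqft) 1.402e+05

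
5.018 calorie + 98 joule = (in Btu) 0.1128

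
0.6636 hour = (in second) 2389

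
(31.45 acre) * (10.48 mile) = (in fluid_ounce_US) 7.258e+13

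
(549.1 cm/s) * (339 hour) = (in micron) 6.701e+12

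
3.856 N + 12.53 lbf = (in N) 59.59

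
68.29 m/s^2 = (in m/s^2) 68.29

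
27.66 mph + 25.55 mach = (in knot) 1.694e+04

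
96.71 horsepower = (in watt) 7.212e+04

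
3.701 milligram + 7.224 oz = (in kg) 0.2048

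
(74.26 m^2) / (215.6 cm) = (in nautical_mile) 0.0186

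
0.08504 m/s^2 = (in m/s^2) 0.08504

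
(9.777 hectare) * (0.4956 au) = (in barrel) 4.559e+16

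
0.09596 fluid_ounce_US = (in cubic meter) 2.838e-06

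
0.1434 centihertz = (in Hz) 0.001434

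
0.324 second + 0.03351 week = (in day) 0.2346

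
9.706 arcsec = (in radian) 4.706e-05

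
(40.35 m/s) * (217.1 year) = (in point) 7.831e+14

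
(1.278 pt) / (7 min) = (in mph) 2.401e-06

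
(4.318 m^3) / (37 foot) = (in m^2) 0.3829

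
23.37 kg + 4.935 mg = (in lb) 51.52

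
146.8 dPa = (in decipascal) 146.8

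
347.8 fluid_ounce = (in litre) 10.29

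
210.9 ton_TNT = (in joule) 8.824e+11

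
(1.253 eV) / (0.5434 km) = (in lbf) 8.305e-23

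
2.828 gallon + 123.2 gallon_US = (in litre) 477.1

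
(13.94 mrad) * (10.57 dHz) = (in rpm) 0.1407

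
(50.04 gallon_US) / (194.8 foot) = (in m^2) 0.00319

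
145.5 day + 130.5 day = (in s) 2.385e+07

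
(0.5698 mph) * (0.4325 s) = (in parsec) 3.57e-18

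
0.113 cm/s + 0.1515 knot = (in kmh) 0.2846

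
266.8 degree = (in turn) 0.7411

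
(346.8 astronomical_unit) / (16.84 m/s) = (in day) 3.566e+07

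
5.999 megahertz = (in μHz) 5.999e+12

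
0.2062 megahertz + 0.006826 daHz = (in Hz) 2.062e+05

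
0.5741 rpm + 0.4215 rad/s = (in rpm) 4.599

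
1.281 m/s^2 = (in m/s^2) 1.281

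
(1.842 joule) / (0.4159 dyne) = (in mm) 4.429e+08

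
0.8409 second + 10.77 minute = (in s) 647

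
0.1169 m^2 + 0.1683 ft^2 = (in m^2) 0.1325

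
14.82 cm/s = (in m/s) 0.1482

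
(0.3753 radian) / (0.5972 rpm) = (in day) 6.946e-05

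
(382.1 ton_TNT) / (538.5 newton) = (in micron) 2.969e+15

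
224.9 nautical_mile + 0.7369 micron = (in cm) 4.165e+07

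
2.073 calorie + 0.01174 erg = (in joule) 8.673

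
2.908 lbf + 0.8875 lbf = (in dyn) 1.688e+06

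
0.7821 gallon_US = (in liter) 2.961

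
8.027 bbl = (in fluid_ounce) 4.315e+04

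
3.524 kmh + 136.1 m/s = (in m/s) 137.1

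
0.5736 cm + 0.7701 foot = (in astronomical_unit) 1.607e-12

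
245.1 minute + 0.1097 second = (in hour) 4.085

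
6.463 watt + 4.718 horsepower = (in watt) 3525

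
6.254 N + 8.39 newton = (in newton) 14.64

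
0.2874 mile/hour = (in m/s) 0.1285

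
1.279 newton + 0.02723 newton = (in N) 1.306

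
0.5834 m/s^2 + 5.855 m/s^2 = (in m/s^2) 6.438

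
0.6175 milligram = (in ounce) 2.178e-05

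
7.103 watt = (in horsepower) 0.009525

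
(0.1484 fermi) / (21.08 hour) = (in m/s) 1.956e-21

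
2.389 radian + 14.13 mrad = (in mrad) 2403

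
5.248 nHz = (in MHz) 5.248e-15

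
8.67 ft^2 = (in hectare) 8.055e-05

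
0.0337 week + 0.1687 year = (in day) 61.81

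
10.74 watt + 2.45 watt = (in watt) 13.19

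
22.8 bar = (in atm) 22.5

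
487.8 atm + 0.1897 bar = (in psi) 7171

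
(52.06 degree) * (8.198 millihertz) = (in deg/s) 0.4268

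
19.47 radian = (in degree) 1116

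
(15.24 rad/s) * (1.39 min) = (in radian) 1271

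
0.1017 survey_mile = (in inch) 6444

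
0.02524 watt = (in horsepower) 3.385e-05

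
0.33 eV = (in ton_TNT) 1.264e-29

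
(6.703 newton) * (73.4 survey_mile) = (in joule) 7.918e+05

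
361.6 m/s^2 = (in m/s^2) 361.6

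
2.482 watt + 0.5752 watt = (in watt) 3.057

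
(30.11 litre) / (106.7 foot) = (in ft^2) 0.009966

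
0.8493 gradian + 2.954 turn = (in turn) 2.956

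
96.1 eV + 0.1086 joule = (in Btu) 0.0001029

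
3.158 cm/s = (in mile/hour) 0.07064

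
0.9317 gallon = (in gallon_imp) 0.7758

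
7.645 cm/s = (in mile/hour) 0.171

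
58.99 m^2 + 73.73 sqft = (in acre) 0.01627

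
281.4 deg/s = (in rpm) 46.9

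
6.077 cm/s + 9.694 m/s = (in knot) 18.96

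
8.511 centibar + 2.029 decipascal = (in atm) 0.084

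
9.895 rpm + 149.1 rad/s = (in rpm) 1434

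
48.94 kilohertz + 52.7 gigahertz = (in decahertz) 5.27e+09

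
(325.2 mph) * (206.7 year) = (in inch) 3.731e+13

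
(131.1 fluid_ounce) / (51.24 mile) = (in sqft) 5.061e-07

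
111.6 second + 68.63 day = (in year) 0.188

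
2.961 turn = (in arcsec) 3.837e+06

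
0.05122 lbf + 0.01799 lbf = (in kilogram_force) 0.03139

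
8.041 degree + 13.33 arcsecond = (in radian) 0.1404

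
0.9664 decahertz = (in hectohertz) 0.09664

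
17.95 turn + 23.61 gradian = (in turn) 18.01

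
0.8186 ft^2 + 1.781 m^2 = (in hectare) 0.0001857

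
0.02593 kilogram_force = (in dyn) 2.543e+04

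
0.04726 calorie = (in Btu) 0.0001874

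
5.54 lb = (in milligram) 2.513e+06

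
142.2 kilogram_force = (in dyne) 1.395e+08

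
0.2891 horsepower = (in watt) 215.6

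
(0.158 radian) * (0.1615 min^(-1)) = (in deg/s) 0.02437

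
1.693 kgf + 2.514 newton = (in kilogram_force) 1.949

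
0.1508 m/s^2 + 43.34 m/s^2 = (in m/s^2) 43.49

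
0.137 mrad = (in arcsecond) 28.26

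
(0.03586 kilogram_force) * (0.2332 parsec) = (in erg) 2.531e+22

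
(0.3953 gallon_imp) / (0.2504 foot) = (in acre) 5.818e-06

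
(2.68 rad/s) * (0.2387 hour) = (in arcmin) 7.917e+06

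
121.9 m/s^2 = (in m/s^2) 121.9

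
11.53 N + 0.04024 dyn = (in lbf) 2.592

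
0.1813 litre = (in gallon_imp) 0.03988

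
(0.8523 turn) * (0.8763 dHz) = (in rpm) 4.481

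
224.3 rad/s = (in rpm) 2142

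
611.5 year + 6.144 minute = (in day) 2.232e+05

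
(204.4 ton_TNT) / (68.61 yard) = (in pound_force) 3.065e+09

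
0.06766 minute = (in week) 6.712e-06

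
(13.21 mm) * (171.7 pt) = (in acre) 1.977e-07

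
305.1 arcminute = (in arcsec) 1.831e+04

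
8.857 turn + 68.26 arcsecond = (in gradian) 3543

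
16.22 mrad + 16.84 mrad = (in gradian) 2.105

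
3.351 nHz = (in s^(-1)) 3.351e-09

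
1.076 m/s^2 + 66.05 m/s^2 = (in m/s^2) 67.13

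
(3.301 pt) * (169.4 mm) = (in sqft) 0.002123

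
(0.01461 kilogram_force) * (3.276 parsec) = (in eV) 9.04e+34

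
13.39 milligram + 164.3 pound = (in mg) 7.453e+07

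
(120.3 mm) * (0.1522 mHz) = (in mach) 5.377e-08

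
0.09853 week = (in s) 5.959e+04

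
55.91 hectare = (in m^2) 5.591e+05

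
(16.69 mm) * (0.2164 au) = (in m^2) 5.403e+08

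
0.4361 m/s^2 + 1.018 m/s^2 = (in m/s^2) 1.454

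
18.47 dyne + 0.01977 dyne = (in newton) 0.0001849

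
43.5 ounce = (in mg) 1.233e+06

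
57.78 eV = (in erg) 9.257e-11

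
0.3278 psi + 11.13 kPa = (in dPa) 1.339e+05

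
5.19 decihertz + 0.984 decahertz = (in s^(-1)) 10.36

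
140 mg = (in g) 0.14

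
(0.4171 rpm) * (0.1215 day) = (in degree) 2.627e+04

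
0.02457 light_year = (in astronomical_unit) 1554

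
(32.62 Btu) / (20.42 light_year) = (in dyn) 1.781e-08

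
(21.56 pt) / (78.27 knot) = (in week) 3.123e-10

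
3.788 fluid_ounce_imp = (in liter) 0.1076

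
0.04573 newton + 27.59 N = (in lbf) 6.213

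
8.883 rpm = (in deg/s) 53.3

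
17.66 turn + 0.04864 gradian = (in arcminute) 3.815e+05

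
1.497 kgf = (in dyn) 1.468e+06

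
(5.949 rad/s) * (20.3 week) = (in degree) 4.185e+09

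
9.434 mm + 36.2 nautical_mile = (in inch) 2.639e+06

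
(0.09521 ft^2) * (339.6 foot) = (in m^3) 0.9156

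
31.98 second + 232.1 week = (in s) 1.404e+08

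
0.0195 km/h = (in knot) 0.01053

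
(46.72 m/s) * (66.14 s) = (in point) 8.759e+06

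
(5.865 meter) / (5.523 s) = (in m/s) 1.062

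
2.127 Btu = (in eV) 1.401e+22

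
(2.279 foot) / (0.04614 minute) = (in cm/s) 25.09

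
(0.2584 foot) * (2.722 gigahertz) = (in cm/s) 2.144e+10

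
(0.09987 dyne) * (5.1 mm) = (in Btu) 4.828e-12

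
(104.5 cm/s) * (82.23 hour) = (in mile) 192.2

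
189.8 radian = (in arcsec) 3.915e+07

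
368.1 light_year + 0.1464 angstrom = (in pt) 9.872e+21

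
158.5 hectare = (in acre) 391.7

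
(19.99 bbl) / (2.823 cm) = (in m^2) 112.6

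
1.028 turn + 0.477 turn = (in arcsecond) 1.95e+06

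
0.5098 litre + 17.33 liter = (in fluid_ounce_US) 603.2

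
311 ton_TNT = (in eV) 8.122e+30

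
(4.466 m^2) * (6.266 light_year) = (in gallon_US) 6.994e+19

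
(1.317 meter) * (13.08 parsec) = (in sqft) 5.722e+18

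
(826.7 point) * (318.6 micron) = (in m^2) 9.292e-05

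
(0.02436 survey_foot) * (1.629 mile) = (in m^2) 19.47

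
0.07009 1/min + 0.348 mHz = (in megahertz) 1.516e-09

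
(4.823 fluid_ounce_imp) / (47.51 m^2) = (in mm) 0.002884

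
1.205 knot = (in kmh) 2.232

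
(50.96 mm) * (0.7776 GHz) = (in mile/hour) 8.864e+07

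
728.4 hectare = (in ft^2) 7.84e+07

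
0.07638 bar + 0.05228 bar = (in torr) 96.5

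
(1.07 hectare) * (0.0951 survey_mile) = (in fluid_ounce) 5.537e+10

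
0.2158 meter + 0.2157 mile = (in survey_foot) 1140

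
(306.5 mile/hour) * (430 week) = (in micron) 3.563e+16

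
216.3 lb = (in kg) 98.11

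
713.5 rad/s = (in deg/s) 4.088e+04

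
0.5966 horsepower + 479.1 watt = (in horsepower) 1.239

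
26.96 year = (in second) 8.502e+08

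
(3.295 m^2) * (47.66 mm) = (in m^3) 0.157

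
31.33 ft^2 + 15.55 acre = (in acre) 15.55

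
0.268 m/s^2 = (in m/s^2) 0.268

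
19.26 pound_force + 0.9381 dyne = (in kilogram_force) 8.736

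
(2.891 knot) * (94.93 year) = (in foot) 1.461e+10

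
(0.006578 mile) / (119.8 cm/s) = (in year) 2.802e-07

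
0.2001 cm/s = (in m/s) 0.002001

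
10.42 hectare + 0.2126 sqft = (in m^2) 1.042e+05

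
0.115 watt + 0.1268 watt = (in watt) 0.2418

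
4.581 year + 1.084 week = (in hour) 4.031e+04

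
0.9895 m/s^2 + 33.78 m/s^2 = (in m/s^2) 34.77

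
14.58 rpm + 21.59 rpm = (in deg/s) 217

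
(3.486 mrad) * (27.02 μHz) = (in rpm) 8.995e-07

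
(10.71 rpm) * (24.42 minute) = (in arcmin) 5.649e+06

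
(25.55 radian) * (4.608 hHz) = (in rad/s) 1.177e+04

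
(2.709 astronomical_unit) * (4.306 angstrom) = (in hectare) 0.01745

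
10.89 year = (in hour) 9.54e+04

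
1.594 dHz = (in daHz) 0.01594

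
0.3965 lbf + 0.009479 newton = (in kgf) 0.1808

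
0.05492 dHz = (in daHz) 0.0005492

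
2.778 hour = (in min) 166.7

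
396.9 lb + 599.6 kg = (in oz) 2.75e+04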